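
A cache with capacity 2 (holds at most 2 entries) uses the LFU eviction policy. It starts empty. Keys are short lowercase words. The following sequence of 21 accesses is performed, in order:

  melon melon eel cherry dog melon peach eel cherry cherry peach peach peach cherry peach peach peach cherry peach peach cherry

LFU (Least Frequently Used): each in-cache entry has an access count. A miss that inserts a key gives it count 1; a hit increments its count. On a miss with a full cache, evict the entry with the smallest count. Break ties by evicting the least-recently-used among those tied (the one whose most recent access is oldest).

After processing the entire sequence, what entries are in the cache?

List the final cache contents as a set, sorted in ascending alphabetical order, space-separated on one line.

Answer: cherry peach

Derivation:
LFU simulation (capacity=2):
  1. access melon: MISS. Cache: [melon(c=1)]
  2. access melon: HIT, count now 2. Cache: [melon(c=2)]
  3. access eel: MISS. Cache: [eel(c=1) melon(c=2)]
  4. access cherry: MISS, evict eel(c=1). Cache: [cherry(c=1) melon(c=2)]
  5. access dog: MISS, evict cherry(c=1). Cache: [dog(c=1) melon(c=2)]
  6. access melon: HIT, count now 3. Cache: [dog(c=1) melon(c=3)]
  7. access peach: MISS, evict dog(c=1). Cache: [peach(c=1) melon(c=3)]
  8. access eel: MISS, evict peach(c=1). Cache: [eel(c=1) melon(c=3)]
  9. access cherry: MISS, evict eel(c=1). Cache: [cherry(c=1) melon(c=3)]
  10. access cherry: HIT, count now 2. Cache: [cherry(c=2) melon(c=3)]
  11. access peach: MISS, evict cherry(c=2). Cache: [peach(c=1) melon(c=3)]
  12. access peach: HIT, count now 2. Cache: [peach(c=2) melon(c=3)]
  13. access peach: HIT, count now 3. Cache: [melon(c=3) peach(c=3)]
  14. access cherry: MISS, evict melon(c=3). Cache: [cherry(c=1) peach(c=3)]
  15. access peach: HIT, count now 4. Cache: [cherry(c=1) peach(c=4)]
  16. access peach: HIT, count now 5. Cache: [cherry(c=1) peach(c=5)]
  17. access peach: HIT, count now 6. Cache: [cherry(c=1) peach(c=6)]
  18. access cherry: HIT, count now 2. Cache: [cherry(c=2) peach(c=6)]
  19. access peach: HIT, count now 7. Cache: [cherry(c=2) peach(c=7)]
  20. access peach: HIT, count now 8. Cache: [cherry(c=2) peach(c=8)]
  21. access cherry: HIT, count now 3. Cache: [cherry(c=3) peach(c=8)]
Total: 12 hits, 9 misses, 7 evictions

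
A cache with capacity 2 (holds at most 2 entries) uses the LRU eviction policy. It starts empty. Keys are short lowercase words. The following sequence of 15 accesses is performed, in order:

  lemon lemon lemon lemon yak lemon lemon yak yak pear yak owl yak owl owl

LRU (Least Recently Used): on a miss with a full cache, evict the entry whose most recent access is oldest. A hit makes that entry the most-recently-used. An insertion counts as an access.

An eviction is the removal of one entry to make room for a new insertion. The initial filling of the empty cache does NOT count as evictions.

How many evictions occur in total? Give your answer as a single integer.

Answer: 2

Derivation:
LRU simulation (capacity=2):
  1. access lemon: MISS. Cache (LRU->MRU): [lemon]
  2. access lemon: HIT. Cache (LRU->MRU): [lemon]
  3. access lemon: HIT. Cache (LRU->MRU): [lemon]
  4. access lemon: HIT. Cache (LRU->MRU): [lemon]
  5. access yak: MISS. Cache (LRU->MRU): [lemon yak]
  6. access lemon: HIT. Cache (LRU->MRU): [yak lemon]
  7. access lemon: HIT. Cache (LRU->MRU): [yak lemon]
  8. access yak: HIT. Cache (LRU->MRU): [lemon yak]
  9. access yak: HIT. Cache (LRU->MRU): [lemon yak]
  10. access pear: MISS, evict lemon. Cache (LRU->MRU): [yak pear]
  11. access yak: HIT. Cache (LRU->MRU): [pear yak]
  12. access owl: MISS, evict pear. Cache (LRU->MRU): [yak owl]
  13. access yak: HIT. Cache (LRU->MRU): [owl yak]
  14. access owl: HIT. Cache (LRU->MRU): [yak owl]
  15. access owl: HIT. Cache (LRU->MRU): [yak owl]
Total: 11 hits, 4 misses, 2 evictions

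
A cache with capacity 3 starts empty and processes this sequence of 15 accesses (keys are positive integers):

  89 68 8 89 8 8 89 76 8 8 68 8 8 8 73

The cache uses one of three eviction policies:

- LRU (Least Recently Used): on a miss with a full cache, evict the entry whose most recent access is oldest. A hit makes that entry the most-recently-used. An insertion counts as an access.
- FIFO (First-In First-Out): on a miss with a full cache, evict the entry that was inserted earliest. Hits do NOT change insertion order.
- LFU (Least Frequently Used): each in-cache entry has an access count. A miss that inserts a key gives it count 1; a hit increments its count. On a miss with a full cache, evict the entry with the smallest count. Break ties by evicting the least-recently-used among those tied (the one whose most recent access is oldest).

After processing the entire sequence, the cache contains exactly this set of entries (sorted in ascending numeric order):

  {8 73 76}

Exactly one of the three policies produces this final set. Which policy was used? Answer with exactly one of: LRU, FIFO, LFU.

Simulating under each policy and comparing final sets:
  LRU: final set = {8 68 73} -> differs
  FIFO: final set = {8 73 76} -> MATCHES target
  LFU: final set = {8 73 89} -> differs
Only FIFO produces the target set.

Answer: FIFO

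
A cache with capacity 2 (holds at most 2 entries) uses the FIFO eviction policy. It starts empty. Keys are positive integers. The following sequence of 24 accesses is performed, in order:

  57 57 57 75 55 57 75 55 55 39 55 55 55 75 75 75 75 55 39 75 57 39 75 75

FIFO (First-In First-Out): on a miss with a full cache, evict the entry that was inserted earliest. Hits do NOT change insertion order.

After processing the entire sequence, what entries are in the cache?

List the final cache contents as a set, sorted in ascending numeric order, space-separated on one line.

FIFO simulation (capacity=2):
  1. access 57: MISS. Cache (old->new): [57]
  2. access 57: HIT. Cache (old->new): [57]
  3. access 57: HIT. Cache (old->new): [57]
  4. access 75: MISS. Cache (old->new): [57 75]
  5. access 55: MISS, evict 57. Cache (old->new): [75 55]
  6. access 57: MISS, evict 75. Cache (old->new): [55 57]
  7. access 75: MISS, evict 55. Cache (old->new): [57 75]
  8. access 55: MISS, evict 57. Cache (old->new): [75 55]
  9. access 55: HIT. Cache (old->new): [75 55]
  10. access 39: MISS, evict 75. Cache (old->new): [55 39]
  11. access 55: HIT. Cache (old->new): [55 39]
  12. access 55: HIT. Cache (old->new): [55 39]
  13. access 55: HIT. Cache (old->new): [55 39]
  14. access 75: MISS, evict 55. Cache (old->new): [39 75]
  15. access 75: HIT. Cache (old->new): [39 75]
  16. access 75: HIT. Cache (old->new): [39 75]
  17. access 75: HIT. Cache (old->new): [39 75]
  18. access 55: MISS, evict 39. Cache (old->new): [75 55]
  19. access 39: MISS, evict 75. Cache (old->new): [55 39]
  20. access 75: MISS, evict 55. Cache (old->new): [39 75]
  21. access 57: MISS, evict 39. Cache (old->new): [75 57]
  22. access 39: MISS, evict 75. Cache (old->new): [57 39]
  23. access 75: MISS, evict 57. Cache (old->new): [39 75]
  24. access 75: HIT. Cache (old->new): [39 75]
Total: 10 hits, 14 misses, 12 evictions

Answer: 39 75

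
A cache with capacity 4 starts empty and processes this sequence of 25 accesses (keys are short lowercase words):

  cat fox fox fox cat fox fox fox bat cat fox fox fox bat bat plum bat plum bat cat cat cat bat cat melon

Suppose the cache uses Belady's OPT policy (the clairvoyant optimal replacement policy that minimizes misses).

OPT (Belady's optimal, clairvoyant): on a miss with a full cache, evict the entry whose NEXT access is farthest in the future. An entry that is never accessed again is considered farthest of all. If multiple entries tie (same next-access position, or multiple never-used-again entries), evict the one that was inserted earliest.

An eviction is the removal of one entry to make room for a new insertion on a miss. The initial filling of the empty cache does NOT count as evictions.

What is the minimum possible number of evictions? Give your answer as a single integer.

Answer: 1

Derivation:
OPT (Belady) simulation (capacity=4):
  1. access cat: MISS. Cache: [cat]
  2. access fox: MISS. Cache: [cat fox]
  3. access fox: HIT. Next use of fox: step 4. Cache: [cat fox]
  4. access fox: HIT. Next use of fox: step 6. Cache: [cat fox]
  5. access cat: HIT. Next use of cat: step 10. Cache: [cat fox]
  6. access fox: HIT. Next use of fox: step 7. Cache: [cat fox]
  7. access fox: HIT. Next use of fox: step 8. Cache: [cat fox]
  8. access fox: HIT. Next use of fox: step 11. Cache: [cat fox]
  9. access bat: MISS. Cache: [cat fox bat]
  10. access cat: HIT. Next use of cat: step 20. Cache: [cat fox bat]
  11. access fox: HIT. Next use of fox: step 12. Cache: [cat fox bat]
  12. access fox: HIT. Next use of fox: step 13. Cache: [cat fox bat]
  13. access fox: HIT. Next use of fox: never. Cache: [cat fox bat]
  14. access bat: HIT. Next use of bat: step 15. Cache: [cat fox bat]
  15. access bat: HIT. Next use of bat: step 17. Cache: [cat fox bat]
  16. access plum: MISS. Cache: [cat fox bat plum]
  17. access bat: HIT. Next use of bat: step 19. Cache: [cat fox bat plum]
  18. access plum: HIT. Next use of plum: never. Cache: [cat fox bat plum]
  19. access bat: HIT. Next use of bat: step 23. Cache: [cat fox bat plum]
  20. access cat: HIT. Next use of cat: step 21. Cache: [cat fox bat plum]
  21. access cat: HIT. Next use of cat: step 22. Cache: [cat fox bat plum]
  22. access cat: HIT. Next use of cat: step 24. Cache: [cat fox bat plum]
  23. access bat: HIT. Next use of bat: never. Cache: [cat fox bat plum]
  24. access cat: HIT. Next use of cat: never. Cache: [cat fox bat plum]
  25. access melon: MISS, evict cat (next use: never). Cache: [fox bat plum melon]
Total: 20 hits, 5 misses, 1 evictions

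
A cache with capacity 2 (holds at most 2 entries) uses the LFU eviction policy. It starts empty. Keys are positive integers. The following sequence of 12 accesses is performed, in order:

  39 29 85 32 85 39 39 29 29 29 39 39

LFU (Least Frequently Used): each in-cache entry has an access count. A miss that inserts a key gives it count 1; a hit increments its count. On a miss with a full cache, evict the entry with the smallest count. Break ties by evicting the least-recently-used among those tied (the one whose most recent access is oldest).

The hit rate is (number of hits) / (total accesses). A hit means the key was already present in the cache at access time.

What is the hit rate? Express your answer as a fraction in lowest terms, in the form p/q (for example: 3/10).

LFU simulation (capacity=2):
  1. access 39: MISS. Cache: [39(c=1)]
  2. access 29: MISS. Cache: [39(c=1) 29(c=1)]
  3. access 85: MISS, evict 39(c=1). Cache: [29(c=1) 85(c=1)]
  4. access 32: MISS, evict 29(c=1). Cache: [85(c=1) 32(c=1)]
  5. access 85: HIT, count now 2. Cache: [32(c=1) 85(c=2)]
  6. access 39: MISS, evict 32(c=1). Cache: [39(c=1) 85(c=2)]
  7. access 39: HIT, count now 2. Cache: [85(c=2) 39(c=2)]
  8. access 29: MISS, evict 85(c=2). Cache: [29(c=1) 39(c=2)]
  9. access 29: HIT, count now 2. Cache: [39(c=2) 29(c=2)]
  10. access 29: HIT, count now 3. Cache: [39(c=2) 29(c=3)]
  11. access 39: HIT, count now 3. Cache: [29(c=3) 39(c=3)]
  12. access 39: HIT, count now 4. Cache: [29(c=3) 39(c=4)]
Total: 6 hits, 6 misses, 4 evictions

Hit rate = 6/12 = 1/2

Answer: 1/2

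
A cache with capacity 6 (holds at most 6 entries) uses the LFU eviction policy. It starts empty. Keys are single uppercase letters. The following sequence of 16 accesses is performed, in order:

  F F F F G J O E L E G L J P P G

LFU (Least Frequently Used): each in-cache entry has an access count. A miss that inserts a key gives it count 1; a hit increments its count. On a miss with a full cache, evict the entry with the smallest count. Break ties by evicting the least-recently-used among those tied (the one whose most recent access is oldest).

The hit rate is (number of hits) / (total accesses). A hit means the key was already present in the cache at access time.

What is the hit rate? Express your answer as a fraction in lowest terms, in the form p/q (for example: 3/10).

Answer: 9/16

Derivation:
LFU simulation (capacity=6):
  1. access F: MISS. Cache: [F(c=1)]
  2. access F: HIT, count now 2. Cache: [F(c=2)]
  3. access F: HIT, count now 3. Cache: [F(c=3)]
  4. access F: HIT, count now 4. Cache: [F(c=4)]
  5. access G: MISS. Cache: [G(c=1) F(c=4)]
  6. access J: MISS. Cache: [G(c=1) J(c=1) F(c=4)]
  7. access O: MISS. Cache: [G(c=1) J(c=1) O(c=1) F(c=4)]
  8. access E: MISS. Cache: [G(c=1) J(c=1) O(c=1) E(c=1) F(c=4)]
  9. access L: MISS. Cache: [G(c=1) J(c=1) O(c=1) E(c=1) L(c=1) F(c=4)]
  10. access E: HIT, count now 2. Cache: [G(c=1) J(c=1) O(c=1) L(c=1) E(c=2) F(c=4)]
  11. access G: HIT, count now 2. Cache: [J(c=1) O(c=1) L(c=1) E(c=2) G(c=2) F(c=4)]
  12. access L: HIT, count now 2. Cache: [J(c=1) O(c=1) E(c=2) G(c=2) L(c=2) F(c=4)]
  13. access J: HIT, count now 2. Cache: [O(c=1) E(c=2) G(c=2) L(c=2) J(c=2) F(c=4)]
  14. access P: MISS, evict O(c=1). Cache: [P(c=1) E(c=2) G(c=2) L(c=2) J(c=2) F(c=4)]
  15. access P: HIT, count now 2. Cache: [E(c=2) G(c=2) L(c=2) J(c=2) P(c=2) F(c=4)]
  16. access G: HIT, count now 3. Cache: [E(c=2) L(c=2) J(c=2) P(c=2) G(c=3) F(c=4)]
Total: 9 hits, 7 misses, 1 evictions

Hit rate = 9/16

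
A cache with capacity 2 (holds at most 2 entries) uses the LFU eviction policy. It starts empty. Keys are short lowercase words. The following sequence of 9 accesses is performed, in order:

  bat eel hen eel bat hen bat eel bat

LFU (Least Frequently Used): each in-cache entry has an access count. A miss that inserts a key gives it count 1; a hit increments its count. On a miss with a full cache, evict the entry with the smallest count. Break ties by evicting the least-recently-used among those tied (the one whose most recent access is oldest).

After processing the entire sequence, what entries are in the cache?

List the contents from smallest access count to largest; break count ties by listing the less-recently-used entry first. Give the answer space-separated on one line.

Answer: bat eel

Derivation:
LFU simulation (capacity=2):
  1. access bat: MISS. Cache: [bat(c=1)]
  2. access eel: MISS. Cache: [bat(c=1) eel(c=1)]
  3. access hen: MISS, evict bat(c=1). Cache: [eel(c=1) hen(c=1)]
  4. access eel: HIT, count now 2. Cache: [hen(c=1) eel(c=2)]
  5. access bat: MISS, evict hen(c=1). Cache: [bat(c=1) eel(c=2)]
  6. access hen: MISS, evict bat(c=1). Cache: [hen(c=1) eel(c=2)]
  7. access bat: MISS, evict hen(c=1). Cache: [bat(c=1) eel(c=2)]
  8. access eel: HIT, count now 3. Cache: [bat(c=1) eel(c=3)]
  9. access bat: HIT, count now 2. Cache: [bat(c=2) eel(c=3)]
Total: 3 hits, 6 misses, 4 evictions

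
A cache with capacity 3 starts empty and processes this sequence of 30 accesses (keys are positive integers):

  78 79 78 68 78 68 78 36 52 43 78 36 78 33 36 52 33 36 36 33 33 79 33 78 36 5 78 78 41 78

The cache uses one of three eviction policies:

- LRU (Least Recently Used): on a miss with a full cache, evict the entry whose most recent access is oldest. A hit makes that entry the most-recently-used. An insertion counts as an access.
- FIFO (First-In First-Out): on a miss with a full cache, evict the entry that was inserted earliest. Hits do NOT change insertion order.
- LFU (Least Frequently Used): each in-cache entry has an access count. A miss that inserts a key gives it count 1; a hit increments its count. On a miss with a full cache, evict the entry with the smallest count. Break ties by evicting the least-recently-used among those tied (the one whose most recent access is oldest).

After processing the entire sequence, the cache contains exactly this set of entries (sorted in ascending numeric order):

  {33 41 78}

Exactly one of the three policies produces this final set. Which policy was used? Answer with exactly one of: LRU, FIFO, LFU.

Simulating under each policy and comparing final sets:
  LRU: final set = {5 41 78} -> differs
  FIFO: final set = {5 41 78} -> differs
  LFU: final set = {33 41 78} -> MATCHES target
Only LFU produces the target set.

Answer: LFU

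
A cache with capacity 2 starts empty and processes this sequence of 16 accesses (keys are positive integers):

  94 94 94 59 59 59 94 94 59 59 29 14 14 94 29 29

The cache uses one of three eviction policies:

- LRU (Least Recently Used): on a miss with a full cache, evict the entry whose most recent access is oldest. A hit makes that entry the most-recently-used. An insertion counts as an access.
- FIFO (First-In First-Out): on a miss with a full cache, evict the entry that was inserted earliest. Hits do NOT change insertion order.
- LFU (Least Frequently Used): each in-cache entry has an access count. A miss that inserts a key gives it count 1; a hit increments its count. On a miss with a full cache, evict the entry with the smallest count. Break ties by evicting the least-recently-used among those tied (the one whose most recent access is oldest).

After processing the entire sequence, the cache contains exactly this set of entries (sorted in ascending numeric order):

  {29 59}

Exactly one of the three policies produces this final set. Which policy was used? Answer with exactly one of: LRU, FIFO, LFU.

Simulating under each policy and comparing final sets:
  LRU: final set = {29 94} -> differs
  FIFO: final set = {29 94} -> differs
  LFU: final set = {29 59} -> MATCHES target
Only LFU produces the target set.

Answer: LFU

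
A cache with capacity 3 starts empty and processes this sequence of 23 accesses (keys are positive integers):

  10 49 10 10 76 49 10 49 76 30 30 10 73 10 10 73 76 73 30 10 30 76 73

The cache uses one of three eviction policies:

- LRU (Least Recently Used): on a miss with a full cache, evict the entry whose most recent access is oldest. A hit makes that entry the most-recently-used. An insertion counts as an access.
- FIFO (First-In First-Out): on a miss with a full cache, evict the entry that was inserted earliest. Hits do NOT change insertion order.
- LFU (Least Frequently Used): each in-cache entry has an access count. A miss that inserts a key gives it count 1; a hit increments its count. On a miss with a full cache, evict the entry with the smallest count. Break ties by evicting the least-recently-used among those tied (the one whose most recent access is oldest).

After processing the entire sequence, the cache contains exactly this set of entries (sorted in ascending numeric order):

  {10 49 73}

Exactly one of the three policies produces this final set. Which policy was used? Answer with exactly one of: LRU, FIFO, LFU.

Simulating under each policy and comparing final sets:
  LRU: final set = {30 73 76} -> differs
  FIFO: final set = {10 30 73} -> differs
  LFU: final set = {10 49 73} -> MATCHES target
Only LFU produces the target set.

Answer: LFU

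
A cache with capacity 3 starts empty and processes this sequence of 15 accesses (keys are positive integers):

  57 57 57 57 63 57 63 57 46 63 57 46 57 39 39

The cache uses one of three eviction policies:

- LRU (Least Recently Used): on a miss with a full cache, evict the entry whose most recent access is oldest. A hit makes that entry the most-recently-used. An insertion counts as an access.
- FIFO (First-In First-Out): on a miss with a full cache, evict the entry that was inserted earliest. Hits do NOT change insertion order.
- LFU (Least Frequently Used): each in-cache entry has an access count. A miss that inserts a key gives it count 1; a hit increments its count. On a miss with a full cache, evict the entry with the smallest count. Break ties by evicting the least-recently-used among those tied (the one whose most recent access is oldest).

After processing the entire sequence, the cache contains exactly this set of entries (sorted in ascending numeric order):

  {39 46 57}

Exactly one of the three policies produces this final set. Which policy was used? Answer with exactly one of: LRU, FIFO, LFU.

Simulating under each policy and comparing final sets:
  LRU: final set = {39 46 57} -> MATCHES target
  FIFO: final set = {39 46 63} -> differs
  LFU: final set = {39 57 63} -> differs
Only LRU produces the target set.

Answer: LRU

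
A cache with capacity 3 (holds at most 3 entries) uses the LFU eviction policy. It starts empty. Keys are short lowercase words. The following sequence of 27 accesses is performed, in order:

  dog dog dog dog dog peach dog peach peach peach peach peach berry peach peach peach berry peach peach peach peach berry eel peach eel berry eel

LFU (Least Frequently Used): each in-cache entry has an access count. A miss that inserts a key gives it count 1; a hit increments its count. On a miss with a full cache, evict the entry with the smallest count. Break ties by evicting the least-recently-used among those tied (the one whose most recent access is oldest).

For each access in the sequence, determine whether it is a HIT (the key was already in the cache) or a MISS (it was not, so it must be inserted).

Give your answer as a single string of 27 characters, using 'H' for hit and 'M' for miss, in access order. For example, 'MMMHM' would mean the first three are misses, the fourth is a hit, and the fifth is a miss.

Answer: MHHHHMHHHHHHMHHHHHHHHHMHHMM

Derivation:
LFU simulation (capacity=3):
  1. access dog: MISS. Cache: [dog(c=1)]
  2. access dog: HIT, count now 2. Cache: [dog(c=2)]
  3. access dog: HIT, count now 3. Cache: [dog(c=3)]
  4. access dog: HIT, count now 4. Cache: [dog(c=4)]
  5. access dog: HIT, count now 5. Cache: [dog(c=5)]
  6. access peach: MISS. Cache: [peach(c=1) dog(c=5)]
  7. access dog: HIT, count now 6. Cache: [peach(c=1) dog(c=6)]
  8. access peach: HIT, count now 2. Cache: [peach(c=2) dog(c=6)]
  9. access peach: HIT, count now 3. Cache: [peach(c=3) dog(c=6)]
  10. access peach: HIT, count now 4. Cache: [peach(c=4) dog(c=6)]
  11. access peach: HIT, count now 5. Cache: [peach(c=5) dog(c=6)]
  12. access peach: HIT, count now 6. Cache: [dog(c=6) peach(c=6)]
  13. access berry: MISS. Cache: [berry(c=1) dog(c=6) peach(c=6)]
  14. access peach: HIT, count now 7. Cache: [berry(c=1) dog(c=6) peach(c=7)]
  15. access peach: HIT, count now 8. Cache: [berry(c=1) dog(c=6) peach(c=8)]
  16. access peach: HIT, count now 9. Cache: [berry(c=1) dog(c=6) peach(c=9)]
  17. access berry: HIT, count now 2. Cache: [berry(c=2) dog(c=6) peach(c=9)]
  18. access peach: HIT, count now 10. Cache: [berry(c=2) dog(c=6) peach(c=10)]
  19. access peach: HIT, count now 11. Cache: [berry(c=2) dog(c=6) peach(c=11)]
  20. access peach: HIT, count now 12. Cache: [berry(c=2) dog(c=6) peach(c=12)]
  21. access peach: HIT, count now 13. Cache: [berry(c=2) dog(c=6) peach(c=13)]
  22. access berry: HIT, count now 3. Cache: [berry(c=3) dog(c=6) peach(c=13)]
  23. access eel: MISS, evict berry(c=3). Cache: [eel(c=1) dog(c=6) peach(c=13)]
  24. access peach: HIT, count now 14. Cache: [eel(c=1) dog(c=6) peach(c=14)]
  25. access eel: HIT, count now 2. Cache: [eel(c=2) dog(c=6) peach(c=14)]
  26. access berry: MISS, evict eel(c=2). Cache: [berry(c=1) dog(c=6) peach(c=14)]
  27. access eel: MISS, evict berry(c=1). Cache: [eel(c=1) dog(c=6) peach(c=14)]
Total: 21 hits, 6 misses, 3 evictions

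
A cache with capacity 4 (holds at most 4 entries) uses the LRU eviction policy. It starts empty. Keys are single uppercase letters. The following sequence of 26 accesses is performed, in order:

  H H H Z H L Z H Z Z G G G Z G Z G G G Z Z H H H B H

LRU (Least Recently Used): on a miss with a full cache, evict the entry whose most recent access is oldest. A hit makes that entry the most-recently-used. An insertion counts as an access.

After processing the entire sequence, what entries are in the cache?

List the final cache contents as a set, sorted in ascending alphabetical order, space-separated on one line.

Answer: B G H Z

Derivation:
LRU simulation (capacity=4):
  1. access H: MISS. Cache (LRU->MRU): [H]
  2. access H: HIT. Cache (LRU->MRU): [H]
  3. access H: HIT. Cache (LRU->MRU): [H]
  4. access Z: MISS. Cache (LRU->MRU): [H Z]
  5. access H: HIT. Cache (LRU->MRU): [Z H]
  6. access L: MISS. Cache (LRU->MRU): [Z H L]
  7. access Z: HIT. Cache (LRU->MRU): [H L Z]
  8. access H: HIT. Cache (LRU->MRU): [L Z H]
  9. access Z: HIT. Cache (LRU->MRU): [L H Z]
  10. access Z: HIT. Cache (LRU->MRU): [L H Z]
  11. access G: MISS. Cache (LRU->MRU): [L H Z G]
  12. access G: HIT. Cache (LRU->MRU): [L H Z G]
  13. access G: HIT. Cache (LRU->MRU): [L H Z G]
  14. access Z: HIT. Cache (LRU->MRU): [L H G Z]
  15. access G: HIT. Cache (LRU->MRU): [L H Z G]
  16. access Z: HIT. Cache (LRU->MRU): [L H G Z]
  17. access G: HIT. Cache (LRU->MRU): [L H Z G]
  18. access G: HIT. Cache (LRU->MRU): [L H Z G]
  19. access G: HIT. Cache (LRU->MRU): [L H Z G]
  20. access Z: HIT. Cache (LRU->MRU): [L H G Z]
  21. access Z: HIT. Cache (LRU->MRU): [L H G Z]
  22. access H: HIT. Cache (LRU->MRU): [L G Z H]
  23. access H: HIT. Cache (LRU->MRU): [L G Z H]
  24. access H: HIT. Cache (LRU->MRU): [L G Z H]
  25. access B: MISS, evict L. Cache (LRU->MRU): [G Z H B]
  26. access H: HIT. Cache (LRU->MRU): [G Z B H]
Total: 21 hits, 5 misses, 1 evictions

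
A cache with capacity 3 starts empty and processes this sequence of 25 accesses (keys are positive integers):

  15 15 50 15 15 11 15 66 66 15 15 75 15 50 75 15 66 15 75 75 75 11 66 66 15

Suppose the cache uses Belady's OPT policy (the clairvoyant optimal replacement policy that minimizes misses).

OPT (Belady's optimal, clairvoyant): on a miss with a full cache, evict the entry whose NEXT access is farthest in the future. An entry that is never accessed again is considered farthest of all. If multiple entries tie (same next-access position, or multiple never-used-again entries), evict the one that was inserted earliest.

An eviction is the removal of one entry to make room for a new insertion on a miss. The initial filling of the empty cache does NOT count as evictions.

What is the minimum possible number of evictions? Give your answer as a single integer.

Answer: 4

Derivation:
OPT (Belady) simulation (capacity=3):
  1. access 15: MISS. Cache: [15]
  2. access 15: HIT. Next use of 15: step 4. Cache: [15]
  3. access 50: MISS. Cache: [15 50]
  4. access 15: HIT. Next use of 15: step 5. Cache: [15 50]
  5. access 15: HIT. Next use of 15: step 7. Cache: [15 50]
  6. access 11: MISS. Cache: [15 50 11]
  7. access 15: HIT. Next use of 15: step 10. Cache: [15 50 11]
  8. access 66: MISS, evict 11 (next use: step 22). Cache: [15 50 66]
  9. access 66: HIT. Next use of 66: step 17. Cache: [15 50 66]
  10. access 15: HIT. Next use of 15: step 11. Cache: [15 50 66]
  11. access 15: HIT. Next use of 15: step 13. Cache: [15 50 66]
  12. access 75: MISS, evict 66 (next use: step 17). Cache: [15 50 75]
  13. access 15: HIT. Next use of 15: step 16. Cache: [15 50 75]
  14. access 50: HIT. Next use of 50: never. Cache: [15 50 75]
  15. access 75: HIT. Next use of 75: step 19. Cache: [15 50 75]
  16. access 15: HIT. Next use of 15: step 18. Cache: [15 50 75]
  17. access 66: MISS, evict 50 (next use: never). Cache: [15 75 66]
  18. access 15: HIT. Next use of 15: step 25. Cache: [15 75 66]
  19. access 75: HIT. Next use of 75: step 20. Cache: [15 75 66]
  20. access 75: HIT. Next use of 75: step 21. Cache: [15 75 66]
  21. access 75: HIT. Next use of 75: never. Cache: [15 75 66]
  22. access 11: MISS, evict 75 (next use: never). Cache: [15 66 11]
  23. access 66: HIT. Next use of 66: step 24. Cache: [15 66 11]
  24. access 66: HIT. Next use of 66: never. Cache: [15 66 11]
  25. access 15: HIT. Next use of 15: never. Cache: [15 66 11]
Total: 18 hits, 7 misses, 4 evictions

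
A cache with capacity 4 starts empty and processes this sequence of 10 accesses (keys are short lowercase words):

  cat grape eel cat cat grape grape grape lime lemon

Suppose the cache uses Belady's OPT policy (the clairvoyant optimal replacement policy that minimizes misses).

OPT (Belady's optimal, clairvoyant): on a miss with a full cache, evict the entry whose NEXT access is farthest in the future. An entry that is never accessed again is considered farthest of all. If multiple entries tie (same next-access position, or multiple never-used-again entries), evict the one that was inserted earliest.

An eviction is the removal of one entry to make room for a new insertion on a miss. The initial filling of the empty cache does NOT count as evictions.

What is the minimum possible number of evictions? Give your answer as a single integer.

Answer: 1

Derivation:
OPT (Belady) simulation (capacity=4):
  1. access cat: MISS. Cache: [cat]
  2. access grape: MISS. Cache: [cat grape]
  3. access eel: MISS. Cache: [cat grape eel]
  4. access cat: HIT. Next use of cat: step 5. Cache: [cat grape eel]
  5. access cat: HIT. Next use of cat: never. Cache: [cat grape eel]
  6. access grape: HIT. Next use of grape: step 7. Cache: [cat grape eel]
  7. access grape: HIT. Next use of grape: step 8. Cache: [cat grape eel]
  8. access grape: HIT. Next use of grape: never. Cache: [cat grape eel]
  9. access lime: MISS. Cache: [cat grape eel lime]
  10. access lemon: MISS, evict cat (next use: never). Cache: [grape eel lime lemon]
Total: 5 hits, 5 misses, 1 evictions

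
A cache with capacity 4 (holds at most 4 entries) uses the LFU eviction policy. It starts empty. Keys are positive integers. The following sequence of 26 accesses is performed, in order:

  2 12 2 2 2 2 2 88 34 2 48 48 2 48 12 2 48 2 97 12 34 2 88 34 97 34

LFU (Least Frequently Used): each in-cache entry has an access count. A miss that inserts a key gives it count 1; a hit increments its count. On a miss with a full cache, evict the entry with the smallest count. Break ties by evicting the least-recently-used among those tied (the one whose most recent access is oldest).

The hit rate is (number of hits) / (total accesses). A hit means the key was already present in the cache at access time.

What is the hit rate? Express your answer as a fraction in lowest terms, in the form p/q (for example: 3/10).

LFU simulation (capacity=4):
  1. access 2: MISS. Cache: [2(c=1)]
  2. access 12: MISS. Cache: [2(c=1) 12(c=1)]
  3. access 2: HIT, count now 2. Cache: [12(c=1) 2(c=2)]
  4. access 2: HIT, count now 3. Cache: [12(c=1) 2(c=3)]
  5. access 2: HIT, count now 4. Cache: [12(c=1) 2(c=4)]
  6. access 2: HIT, count now 5. Cache: [12(c=1) 2(c=5)]
  7. access 2: HIT, count now 6. Cache: [12(c=1) 2(c=6)]
  8. access 88: MISS. Cache: [12(c=1) 88(c=1) 2(c=6)]
  9. access 34: MISS. Cache: [12(c=1) 88(c=1) 34(c=1) 2(c=6)]
  10. access 2: HIT, count now 7. Cache: [12(c=1) 88(c=1) 34(c=1) 2(c=7)]
  11. access 48: MISS, evict 12(c=1). Cache: [88(c=1) 34(c=1) 48(c=1) 2(c=7)]
  12. access 48: HIT, count now 2. Cache: [88(c=1) 34(c=1) 48(c=2) 2(c=7)]
  13. access 2: HIT, count now 8. Cache: [88(c=1) 34(c=1) 48(c=2) 2(c=8)]
  14. access 48: HIT, count now 3. Cache: [88(c=1) 34(c=1) 48(c=3) 2(c=8)]
  15. access 12: MISS, evict 88(c=1). Cache: [34(c=1) 12(c=1) 48(c=3) 2(c=8)]
  16. access 2: HIT, count now 9. Cache: [34(c=1) 12(c=1) 48(c=3) 2(c=9)]
  17. access 48: HIT, count now 4. Cache: [34(c=1) 12(c=1) 48(c=4) 2(c=9)]
  18. access 2: HIT, count now 10. Cache: [34(c=1) 12(c=1) 48(c=4) 2(c=10)]
  19. access 97: MISS, evict 34(c=1). Cache: [12(c=1) 97(c=1) 48(c=4) 2(c=10)]
  20. access 12: HIT, count now 2. Cache: [97(c=1) 12(c=2) 48(c=4) 2(c=10)]
  21. access 34: MISS, evict 97(c=1). Cache: [34(c=1) 12(c=2) 48(c=4) 2(c=10)]
  22. access 2: HIT, count now 11. Cache: [34(c=1) 12(c=2) 48(c=4) 2(c=11)]
  23. access 88: MISS, evict 34(c=1). Cache: [88(c=1) 12(c=2) 48(c=4) 2(c=11)]
  24. access 34: MISS, evict 88(c=1). Cache: [34(c=1) 12(c=2) 48(c=4) 2(c=11)]
  25. access 97: MISS, evict 34(c=1). Cache: [97(c=1) 12(c=2) 48(c=4) 2(c=11)]
  26. access 34: MISS, evict 97(c=1). Cache: [34(c=1) 12(c=2) 48(c=4) 2(c=11)]
Total: 14 hits, 12 misses, 8 evictions

Hit rate = 14/26 = 7/13

Answer: 7/13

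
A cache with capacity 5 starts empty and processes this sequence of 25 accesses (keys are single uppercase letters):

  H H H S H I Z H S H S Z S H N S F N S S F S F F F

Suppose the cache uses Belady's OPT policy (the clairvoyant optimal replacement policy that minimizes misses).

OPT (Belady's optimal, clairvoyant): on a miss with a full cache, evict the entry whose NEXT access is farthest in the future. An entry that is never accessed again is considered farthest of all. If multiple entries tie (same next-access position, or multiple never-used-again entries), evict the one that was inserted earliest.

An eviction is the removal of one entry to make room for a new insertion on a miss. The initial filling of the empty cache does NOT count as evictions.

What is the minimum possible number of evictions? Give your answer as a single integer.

OPT (Belady) simulation (capacity=5):
  1. access H: MISS. Cache: [H]
  2. access H: HIT. Next use of H: step 3. Cache: [H]
  3. access H: HIT. Next use of H: step 5. Cache: [H]
  4. access S: MISS. Cache: [H S]
  5. access H: HIT. Next use of H: step 8. Cache: [H S]
  6. access I: MISS. Cache: [H S I]
  7. access Z: MISS. Cache: [H S I Z]
  8. access H: HIT. Next use of H: step 10. Cache: [H S I Z]
  9. access S: HIT. Next use of S: step 11. Cache: [H S I Z]
  10. access H: HIT. Next use of H: step 14. Cache: [H S I Z]
  11. access S: HIT. Next use of S: step 13. Cache: [H S I Z]
  12. access Z: HIT. Next use of Z: never. Cache: [H S I Z]
  13. access S: HIT. Next use of S: step 16. Cache: [H S I Z]
  14. access H: HIT. Next use of H: never. Cache: [H S I Z]
  15. access N: MISS. Cache: [H S I Z N]
  16. access S: HIT. Next use of S: step 19. Cache: [H S I Z N]
  17. access F: MISS, evict H (next use: never). Cache: [S I Z N F]
  18. access N: HIT. Next use of N: never. Cache: [S I Z N F]
  19. access S: HIT. Next use of S: step 20. Cache: [S I Z N F]
  20. access S: HIT. Next use of S: step 22. Cache: [S I Z N F]
  21. access F: HIT. Next use of F: step 23. Cache: [S I Z N F]
  22. access S: HIT. Next use of S: never. Cache: [S I Z N F]
  23. access F: HIT. Next use of F: step 24. Cache: [S I Z N F]
  24. access F: HIT. Next use of F: step 25. Cache: [S I Z N F]
  25. access F: HIT. Next use of F: never. Cache: [S I Z N F]
Total: 19 hits, 6 misses, 1 evictions

Answer: 1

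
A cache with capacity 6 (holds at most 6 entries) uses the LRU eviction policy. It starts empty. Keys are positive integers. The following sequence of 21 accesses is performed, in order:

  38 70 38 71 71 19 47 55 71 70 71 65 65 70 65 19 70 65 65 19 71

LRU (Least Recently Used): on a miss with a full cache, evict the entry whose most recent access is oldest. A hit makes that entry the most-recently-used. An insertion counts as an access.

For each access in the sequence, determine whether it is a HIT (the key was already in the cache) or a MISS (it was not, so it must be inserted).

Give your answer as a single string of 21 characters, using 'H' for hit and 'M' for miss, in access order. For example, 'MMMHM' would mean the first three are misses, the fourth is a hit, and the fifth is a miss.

LRU simulation (capacity=6):
  1. access 38: MISS. Cache (LRU->MRU): [38]
  2. access 70: MISS. Cache (LRU->MRU): [38 70]
  3. access 38: HIT. Cache (LRU->MRU): [70 38]
  4. access 71: MISS. Cache (LRU->MRU): [70 38 71]
  5. access 71: HIT. Cache (LRU->MRU): [70 38 71]
  6. access 19: MISS. Cache (LRU->MRU): [70 38 71 19]
  7. access 47: MISS. Cache (LRU->MRU): [70 38 71 19 47]
  8. access 55: MISS. Cache (LRU->MRU): [70 38 71 19 47 55]
  9. access 71: HIT. Cache (LRU->MRU): [70 38 19 47 55 71]
  10. access 70: HIT. Cache (LRU->MRU): [38 19 47 55 71 70]
  11. access 71: HIT. Cache (LRU->MRU): [38 19 47 55 70 71]
  12. access 65: MISS, evict 38. Cache (LRU->MRU): [19 47 55 70 71 65]
  13. access 65: HIT. Cache (LRU->MRU): [19 47 55 70 71 65]
  14. access 70: HIT. Cache (LRU->MRU): [19 47 55 71 65 70]
  15. access 65: HIT. Cache (LRU->MRU): [19 47 55 71 70 65]
  16. access 19: HIT. Cache (LRU->MRU): [47 55 71 70 65 19]
  17. access 70: HIT. Cache (LRU->MRU): [47 55 71 65 19 70]
  18. access 65: HIT. Cache (LRU->MRU): [47 55 71 19 70 65]
  19. access 65: HIT. Cache (LRU->MRU): [47 55 71 19 70 65]
  20. access 19: HIT. Cache (LRU->MRU): [47 55 71 70 65 19]
  21. access 71: HIT. Cache (LRU->MRU): [47 55 70 65 19 71]
Total: 14 hits, 7 misses, 1 evictions

Answer: MMHMHMMMHHHMHHHHHHHHH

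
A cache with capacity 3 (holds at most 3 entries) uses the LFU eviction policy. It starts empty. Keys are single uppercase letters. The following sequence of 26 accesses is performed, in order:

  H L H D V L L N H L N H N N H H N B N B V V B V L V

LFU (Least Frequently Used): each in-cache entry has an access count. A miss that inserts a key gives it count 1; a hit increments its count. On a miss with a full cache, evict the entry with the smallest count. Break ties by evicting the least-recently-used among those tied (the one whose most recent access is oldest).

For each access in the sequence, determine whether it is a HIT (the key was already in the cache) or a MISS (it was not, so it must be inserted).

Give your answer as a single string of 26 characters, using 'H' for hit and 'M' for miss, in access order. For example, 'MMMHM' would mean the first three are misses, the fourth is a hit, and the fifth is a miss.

Answer: MMHMMMHMHHHHHHHHHMHHMHMMMM

Derivation:
LFU simulation (capacity=3):
  1. access H: MISS. Cache: [H(c=1)]
  2. access L: MISS. Cache: [H(c=1) L(c=1)]
  3. access H: HIT, count now 2. Cache: [L(c=1) H(c=2)]
  4. access D: MISS. Cache: [L(c=1) D(c=1) H(c=2)]
  5. access V: MISS, evict L(c=1). Cache: [D(c=1) V(c=1) H(c=2)]
  6. access L: MISS, evict D(c=1). Cache: [V(c=1) L(c=1) H(c=2)]
  7. access L: HIT, count now 2. Cache: [V(c=1) H(c=2) L(c=2)]
  8. access N: MISS, evict V(c=1). Cache: [N(c=1) H(c=2) L(c=2)]
  9. access H: HIT, count now 3. Cache: [N(c=1) L(c=2) H(c=3)]
  10. access L: HIT, count now 3. Cache: [N(c=1) H(c=3) L(c=3)]
  11. access N: HIT, count now 2. Cache: [N(c=2) H(c=3) L(c=3)]
  12. access H: HIT, count now 4. Cache: [N(c=2) L(c=3) H(c=4)]
  13. access N: HIT, count now 3. Cache: [L(c=3) N(c=3) H(c=4)]
  14. access N: HIT, count now 4. Cache: [L(c=3) H(c=4) N(c=4)]
  15. access H: HIT, count now 5. Cache: [L(c=3) N(c=4) H(c=5)]
  16. access H: HIT, count now 6. Cache: [L(c=3) N(c=4) H(c=6)]
  17. access N: HIT, count now 5. Cache: [L(c=3) N(c=5) H(c=6)]
  18. access B: MISS, evict L(c=3). Cache: [B(c=1) N(c=5) H(c=6)]
  19. access N: HIT, count now 6. Cache: [B(c=1) H(c=6) N(c=6)]
  20. access B: HIT, count now 2. Cache: [B(c=2) H(c=6) N(c=6)]
  21. access V: MISS, evict B(c=2). Cache: [V(c=1) H(c=6) N(c=6)]
  22. access V: HIT, count now 2. Cache: [V(c=2) H(c=6) N(c=6)]
  23. access B: MISS, evict V(c=2). Cache: [B(c=1) H(c=6) N(c=6)]
  24. access V: MISS, evict B(c=1). Cache: [V(c=1) H(c=6) N(c=6)]
  25. access L: MISS, evict V(c=1). Cache: [L(c=1) H(c=6) N(c=6)]
  26. access V: MISS, evict L(c=1). Cache: [V(c=1) H(c=6) N(c=6)]
Total: 14 hits, 12 misses, 9 evictions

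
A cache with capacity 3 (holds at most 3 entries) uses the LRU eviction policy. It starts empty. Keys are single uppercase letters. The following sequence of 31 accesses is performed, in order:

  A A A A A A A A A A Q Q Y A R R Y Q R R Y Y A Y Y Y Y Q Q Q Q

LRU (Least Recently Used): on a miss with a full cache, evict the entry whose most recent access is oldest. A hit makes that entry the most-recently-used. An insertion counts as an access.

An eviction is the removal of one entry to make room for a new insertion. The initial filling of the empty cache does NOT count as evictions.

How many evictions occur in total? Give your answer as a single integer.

LRU simulation (capacity=3):
  1. access A: MISS. Cache (LRU->MRU): [A]
  2. access A: HIT. Cache (LRU->MRU): [A]
  3. access A: HIT. Cache (LRU->MRU): [A]
  4. access A: HIT. Cache (LRU->MRU): [A]
  5. access A: HIT. Cache (LRU->MRU): [A]
  6. access A: HIT. Cache (LRU->MRU): [A]
  7. access A: HIT. Cache (LRU->MRU): [A]
  8. access A: HIT. Cache (LRU->MRU): [A]
  9. access A: HIT. Cache (LRU->MRU): [A]
  10. access A: HIT. Cache (LRU->MRU): [A]
  11. access Q: MISS. Cache (LRU->MRU): [A Q]
  12. access Q: HIT. Cache (LRU->MRU): [A Q]
  13. access Y: MISS. Cache (LRU->MRU): [A Q Y]
  14. access A: HIT. Cache (LRU->MRU): [Q Y A]
  15. access R: MISS, evict Q. Cache (LRU->MRU): [Y A R]
  16. access R: HIT. Cache (LRU->MRU): [Y A R]
  17. access Y: HIT. Cache (LRU->MRU): [A R Y]
  18. access Q: MISS, evict A. Cache (LRU->MRU): [R Y Q]
  19. access R: HIT. Cache (LRU->MRU): [Y Q R]
  20. access R: HIT. Cache (LRU->MRU): [Y Q R]
  21. access Y: HIT. Cache (LRU->MRU): [Q R Y]
  22. access Y: HIT. Cache (LRU->MRU): [Q R Y]
  23. access A: MISS, evict Q. Cache (LRU->MRU): [R Y A]
  24. access Y: HIT. Cache (LRU->MRU): [R A Y]
  25. access Y: HIT. Cache (LRU->MRU): [R A Y]
  26. access Y: HIT. Cache (LRU->MRU): [R A Y]
  27. access Y: HIT. Cache (LRU->MRU): [R A Y]
  28. access Q: MISS, evict R. Cache (LRU->MRU): [A Y Q]
  29. access Q: HIT. Cache (LRU->MRU): [A Y Q]
  30. access Q: HIT. Cache (LRU->MRU): [A Y Q]
  31. access Q: HIT. Cache (LRU->MRU): [A Y Q]
Total: 24 hits, 7 misses, 4 evictions

Answer: 4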